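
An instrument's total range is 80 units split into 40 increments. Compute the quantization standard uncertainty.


resolution = range / divisions
resolution = 80 / 40 = 2
u_res = resolution / (2*sqrt(3))
u_res = 2 / 3.4641016
u_res = 0.5774

0.5774


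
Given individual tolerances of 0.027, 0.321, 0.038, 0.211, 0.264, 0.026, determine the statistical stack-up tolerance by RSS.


RSS = sqrt(0.027^2 + 0.321^2 + 0.038^2 + 0.211^2 + 0.264^2 + 0.026^2)
= sqrt(0.220107)
= 0.4692

0.4692


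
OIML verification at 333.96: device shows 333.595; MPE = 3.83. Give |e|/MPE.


e = indication - reference = 333.595 - 333.96 = -0.3650
|e| = 0.3650
ratio = |e| / MPE = 0.3650 / 3.83
ratio = 0.0953

0.0953


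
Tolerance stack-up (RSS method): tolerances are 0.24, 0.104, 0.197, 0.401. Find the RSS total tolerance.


RSS = sqrt(0.24^2 + 0.104^2 + 0.197^2 + 0.401^2)
= sqrt(0.268026)
= 0.5177

0.5177


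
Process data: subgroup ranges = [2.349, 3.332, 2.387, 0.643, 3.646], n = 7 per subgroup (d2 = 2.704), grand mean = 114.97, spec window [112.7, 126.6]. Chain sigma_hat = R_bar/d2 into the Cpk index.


R_bar = (2.349 + 3.332 + 2.387 + 0.643 + 3.646) / 5 = 2.4714
sigma = R_bar / d2 = 2.4714 / 2.704 = 0.91397929
Cp = (USL - LSL)/(6*sigma) = (126.6 - 112.7)/(6*0.91397929) = 2.5347
Cpu = (126.6 - 114.97)/(3*0.91397929) = 4.2415
Cpl = (114.97 - 112.7)/(3*0.91397929) = 0.8279
Cpk = min(Cpu, Cpl) = 0.8279

0.8279


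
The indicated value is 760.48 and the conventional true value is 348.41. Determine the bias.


Systematic error = measured - true
= 760.48 - 348.41
= 412.0700

412.0700


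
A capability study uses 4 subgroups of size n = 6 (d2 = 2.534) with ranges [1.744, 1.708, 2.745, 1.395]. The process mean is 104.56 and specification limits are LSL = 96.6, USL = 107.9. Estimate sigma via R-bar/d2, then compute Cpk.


R_bar = (1.744 + 1.708 + 2.745 + 1.395) / 4 = 1.898
sigma = R_bar / d2 = 1.898 / 2.534 = 0.74901342
Cp = (USL - LSL)/(6*sigma) = (107.9 - 96.6)/(6*0.74901342) = 2.5144
Cpu = (107.9 - 104.56)/(3*0.74901342) = 1.4864
Cpl = (104.56 - 96.6)/(3*0.74901342) = 3.5424
Cpk = min(Cpu, Cpl) = 1.4864

1.4864


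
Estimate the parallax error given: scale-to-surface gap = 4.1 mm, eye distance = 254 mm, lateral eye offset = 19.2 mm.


error = h * offset / d
= 4.1 * 19.2 / 254
= 0.3099

0.3099


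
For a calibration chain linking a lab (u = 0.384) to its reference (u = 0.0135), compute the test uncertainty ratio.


TUR = u_lab / u_ref
= 0.384 / 0.0135
= 28.4444

28.4444


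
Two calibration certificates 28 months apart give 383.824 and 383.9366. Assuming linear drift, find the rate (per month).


rate = (v2 - v1) / months
= (383.9366 - 383.824) / 28
= 0.1126 / 28
= 0.0040

0.0040


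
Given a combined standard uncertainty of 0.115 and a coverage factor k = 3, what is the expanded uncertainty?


U = k * uc
U = 3 * 0.115
U = 0.3450

0.3450


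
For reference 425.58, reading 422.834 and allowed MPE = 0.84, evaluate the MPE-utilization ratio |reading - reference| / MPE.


e = indication - reference = 422.834 - 425.58 = -2.7460
|e| = 2.7460
ratio = |e| / MPE = 2.7460 / 0.84
ratio = 3.2690

3.2690


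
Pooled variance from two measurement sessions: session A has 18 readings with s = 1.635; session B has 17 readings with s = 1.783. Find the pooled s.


s_p = sqrt(((n1-1)*s1^2 + (n2-1)*s2^2) / (n1+n2-2))
numerator = (18-1)*1.635^2 + (17-1)*1.783^2 = 45.444825 + 50.865424 = 96.310249
denominator = 18 + 17 - 2 = 33
s_p^2 = 96.310249 / 33 = 2.9184924
s_p = sqrt(2.9184924) = 1.7084

1.7084


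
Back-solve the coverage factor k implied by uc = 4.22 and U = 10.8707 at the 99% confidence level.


k = U / uc
k = 10.8707 / 4.22
k = 2.576

2.576


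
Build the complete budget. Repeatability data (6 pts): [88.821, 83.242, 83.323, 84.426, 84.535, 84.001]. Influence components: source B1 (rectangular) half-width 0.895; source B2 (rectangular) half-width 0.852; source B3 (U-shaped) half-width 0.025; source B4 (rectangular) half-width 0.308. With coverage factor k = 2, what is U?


mean = (88.821 + 83.242 + 83.323 + 84.426 + 84.535 + 84.001) / 6 = 84.72466667
s = sqrt(sum((x - mean)^2)/(n-1)) = 2.0780657
u_A = s / sqrt(n) = 2.0780657 / sqrt(6) = 0.84836677
u_B1 = 0.895 / sqrt(3) = 0.51672849
u_B2 = 0.852 / sqrt(3) = 0.49190243
u_B3 = 0.025 / sqrt(2) = 0.01767767
u_B4 = 0.308 / sqrt(3) = 0.17782388
uc = sqrt(0.84836677^2 + 0.51672849^2 + 0.49190243^2 + 0.01767767^2 + 0.17782388^2) = 1.1227806
U = k * uc = 2 * 1.1227806
U = 2.2456

2.2456


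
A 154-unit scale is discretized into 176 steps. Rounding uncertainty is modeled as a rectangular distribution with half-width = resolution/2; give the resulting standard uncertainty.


resolution = range / divisions
resolution = 154 / 176 = 0.875
u_res = resolution / (2*sqrt(3))
u_res = 0.875 / 3.4641016
u_res = 0.2526

0.2526


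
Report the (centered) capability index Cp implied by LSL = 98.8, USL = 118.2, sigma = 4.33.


Cp = (USL - LSL) / (6 * sigma)
= (118.2 - 98.8) / (6 * 4.33)
= 19.4000 / 25.9800
= 0.7467

0.7467


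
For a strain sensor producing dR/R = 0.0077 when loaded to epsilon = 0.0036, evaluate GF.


GF = (dR/R) / epsilon
= 0.0077 / 0.0036
= 2.1389

2.1389


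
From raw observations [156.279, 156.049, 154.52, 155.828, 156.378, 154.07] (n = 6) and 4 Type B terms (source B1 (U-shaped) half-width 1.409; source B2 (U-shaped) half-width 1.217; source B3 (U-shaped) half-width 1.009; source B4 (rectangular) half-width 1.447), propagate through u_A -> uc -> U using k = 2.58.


mean = (156.279 + 156.049 + 154.52 + 155.828 + 156.378 + 154.07) / 6 = 155.5206667
s = sqrt(sum((x - mean)^2)/(n-1)) = 0.97871828
u_A = s / sqrt(n) = 0.97871828 / sqrt(6) = 0.39956006
u_B1 = 1.409 / sqrt(2) = 0.99631345
u_B2 = 1.217 / sqrt(2) = 0.86054895
u_B3 = 1.009 / sqrt(2) = 0.71347074
u_B4 = 1.447 / sqrt(3) = 0.83542584
uc = sqrt(0.39956006^2 + 0.99631345^2 + 0.86054895^2 + 0.71347074^2 + 0.83542584^2) = 1.7606277
U = k * uc = 2.58 * 1.7606277
U = 4.5424

4.5424


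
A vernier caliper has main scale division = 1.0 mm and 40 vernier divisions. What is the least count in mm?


LC = MSD / n_div
= 1.0 / 40
= 0.0250

0.0250


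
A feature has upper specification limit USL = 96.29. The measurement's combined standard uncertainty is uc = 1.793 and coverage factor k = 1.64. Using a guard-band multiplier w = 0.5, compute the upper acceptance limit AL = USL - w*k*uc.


U = k * uc = 1.64 * 1.793 = 2.94052
guard band g = w * U = 0.5 * 2.94052 = 1.47026
AL = USL - g = 96.29 - 1.47026
AL = 94.8197

94.8197


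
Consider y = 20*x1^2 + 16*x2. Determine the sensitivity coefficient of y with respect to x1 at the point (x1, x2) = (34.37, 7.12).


y = 20*x1^2 + 16*x2
dy/dx1 = 2*20*x1
Evaluate at x1 = 34.37: c1 = 40 * 34.37
c1 = 1374.8000

1374.8000


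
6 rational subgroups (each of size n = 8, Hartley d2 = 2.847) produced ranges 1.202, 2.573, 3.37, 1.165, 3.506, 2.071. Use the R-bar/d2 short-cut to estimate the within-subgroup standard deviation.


R_bar = (1.202 + 2.573 + 3.37 + 1.165 + 3.506 + 2.071) / 6
R_bar = 13.887 / 6 = 2.3145
sigma_hat = R_bar / d2 = 2.3145 / 2.847 = 0.8130

0.8130


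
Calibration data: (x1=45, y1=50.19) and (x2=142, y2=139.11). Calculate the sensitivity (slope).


slope = (y2 - y1) / (x2 - x1)
= (139.11 - 50.19) / (142 - 45)
= 88.9200 / 97
= 0.9167

0.9167


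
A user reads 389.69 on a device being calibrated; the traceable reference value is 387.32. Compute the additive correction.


Correction = standard - reading
= 387.32 - 389.69
= -2.3700

-2.3700


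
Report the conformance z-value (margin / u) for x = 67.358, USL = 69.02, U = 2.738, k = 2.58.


u = U / k = 2.738 / 2.58 = 1.0612403
margin = |USL - x| = |69.02 - 67.358| = 1.662
z = margin / u = 1.662 / 1.0612403
z = 1.5661

1.5661


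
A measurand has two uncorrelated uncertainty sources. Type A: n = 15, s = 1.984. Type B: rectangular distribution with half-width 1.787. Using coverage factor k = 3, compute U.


u_A = s / sqrt(n) = 1.984 / sqrt(15) = 0.5122666
u_B = half_width / sqrt(3) = 1.787 / sqrt(3) = 1.0317249
uc = sqrt(u_A^2 + u_B^2) = sqrt(0.5122666^2 + 1.0317249^2) = 1.1518999
U = k * uc = 3 * 1.1518999
U = 3.4557

3.4557


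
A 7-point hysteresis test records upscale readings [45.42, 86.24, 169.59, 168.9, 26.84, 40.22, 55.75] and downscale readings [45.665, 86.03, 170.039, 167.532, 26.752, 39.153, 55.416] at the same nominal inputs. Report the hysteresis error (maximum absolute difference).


|45.42 - 45.665| = 0.2450
|86.24 - 86.03| = 0.2100
|169.59 - 170.039| = 0.4490
|168.9 - 167.532| = 1.3680
|26.84 - 26.752| = 0.0880
|40.22 - 39.153| = 1.0670
|55.75 - 55.416| = 0.3340
hysteresis = max(diffs) = 1.3680

1.3680


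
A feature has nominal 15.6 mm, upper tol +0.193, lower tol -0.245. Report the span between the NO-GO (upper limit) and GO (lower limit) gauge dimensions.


GO = nominal - lower_tol (smallest hole = maximum material condition)
GO = 15.6 - 0.245 = 15.355
NO-GO = nominal + upper_tol (largest hole = least material condition)
NO-GO = 15.6 + 0.193 = 15.793
spread = NO-GO - GO = 15.793 - 15.355 = 0.4380

0.4380


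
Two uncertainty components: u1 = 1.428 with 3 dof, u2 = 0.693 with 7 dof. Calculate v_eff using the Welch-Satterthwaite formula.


uc = sqrt(u1^2 + u2^2) = sqrt(1.428^2 + 0.693^2) = 1.5872722
v_eff = uc^4 / (u1^4/v1 + u2^4/v2)
= 1.5872722^4 / (1.428^4/3 + 0.693^4/7)
= 6.3475428 / 1.4190389
v_eff = 4.4731

4.4731


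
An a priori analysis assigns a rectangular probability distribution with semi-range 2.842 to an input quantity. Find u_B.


u_B = half_width / sqrt(3)
u_B = 2.842 / 1.7320508
u_B = 1.6408

1.6408


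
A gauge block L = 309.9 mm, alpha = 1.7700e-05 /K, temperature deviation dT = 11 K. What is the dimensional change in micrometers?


dL = L * alpha * dT
= 309.9 * 1.7700e-05 * 11
= 0.0603375 mm
dL_um = 0.0603375 * 1000 = 60.3375 um

60.3375


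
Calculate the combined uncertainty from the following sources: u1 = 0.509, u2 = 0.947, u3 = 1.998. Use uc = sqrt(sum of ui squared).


uc = sqrt(0.509^2 + 0.947^2 + 1.998^2)
uc = sqrt(5.147894)
uc = 2.2689

2.2689


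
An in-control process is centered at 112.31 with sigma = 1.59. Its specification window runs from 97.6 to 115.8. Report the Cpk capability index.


Cpu = (USL - mean) / (3*sigma) = (115.8 - 112.31) / (3*1.59) = 0.7317
Cpl = (mean - LSL) / (3*sigma) = (112.31 - 97.6) / (3*1.59) = 3.0839
Cpk = min(Cpu, Cpl) = 0.7317

0.7317


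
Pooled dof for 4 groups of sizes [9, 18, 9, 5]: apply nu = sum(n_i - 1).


nu = sum_i (n_i - 1)
nu = ((9 - 1) + (18 - 1) + (9 - 1) + (5 - 1))
nu = 8 + 17 + 8 + 4
nu = 37

37


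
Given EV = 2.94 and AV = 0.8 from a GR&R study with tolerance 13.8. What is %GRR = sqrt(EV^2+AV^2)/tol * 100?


GRR = sqrt(EV^2 + AV^2) = sqrt(2.94^2 + 0.8^2) = 3.0469001
%GRR = GRR / tol * 100 = 3.0469001 / 13.8 * 100
%GRR = 22.0790

22.0790


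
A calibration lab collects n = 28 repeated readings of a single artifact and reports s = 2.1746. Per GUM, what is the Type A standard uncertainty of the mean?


u_A = s / sqrt(n)
u_A = 2.1746 / sqrt(28)
u_A = 2.1746 / 5.2915026
u_A = 0.4110

0.4110


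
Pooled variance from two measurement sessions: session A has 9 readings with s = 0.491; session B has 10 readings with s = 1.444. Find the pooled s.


s_p = sqrt(((n1-1)*s1^2 + (n2-1)*s2^2) / (n1+n2-2))
numerator = (9-1)*0.491^2 + (10-1)*1.444^2 = 1.928648 + 18.766224 = 20.694872
denominator = 9 + 10 - 2 = 17
s_p^2 = 20.694872 / 17 = 1.2173454
s_p = sqrt(1.2173454) = 1.1033

1.1033


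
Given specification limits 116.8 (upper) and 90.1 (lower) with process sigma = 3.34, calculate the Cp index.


Cp = (USL - LSL) / (6 * sigma)
= (116.8 - 90.1) / (6 * 3.34)
= 26.7000 / 20.0400
= 1.3323

1.3323


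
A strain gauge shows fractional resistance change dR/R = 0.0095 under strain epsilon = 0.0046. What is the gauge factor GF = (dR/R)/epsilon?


GF = (dR/R) / epsilon
= 0.0095 / 0.0046
= 2.0652

2.0652


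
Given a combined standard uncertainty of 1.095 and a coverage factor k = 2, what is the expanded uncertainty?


U = k * uc
U = 2 * 1.095
U = 2.1900

2.1900


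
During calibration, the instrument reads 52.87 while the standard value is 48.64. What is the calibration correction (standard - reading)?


Correction = standard - reading
= 48.64 - 52.87
= -4.2300

-4.2300


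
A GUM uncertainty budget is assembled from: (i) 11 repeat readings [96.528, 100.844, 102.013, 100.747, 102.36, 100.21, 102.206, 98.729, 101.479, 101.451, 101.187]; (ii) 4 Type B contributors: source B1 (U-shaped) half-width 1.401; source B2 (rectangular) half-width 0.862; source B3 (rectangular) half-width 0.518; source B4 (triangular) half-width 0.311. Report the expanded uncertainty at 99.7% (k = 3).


mean = (96.528 + 100.844 + 102.013 + 100.747 + 102.36 + 100.21 + 102.206 + 98.729 + 101.479 + 101.451 + 101.187) / 11 = 100.7049091
s = sqrt(sum((x - mean)^2)/(n-1)) = 1.7236247
u_A = s / sqrt(n) = 1.7236247 / sqrt(11) = 0.5196924
u_B1 = 1.401 / sqrt(2) = 0.9906566
u_B2 = 0.862 / sqrt(3) = 0.49767593
u_B3 = 0.518 / sqrt(3) = 0.29906744
u_B4 = 0.311 / sqrt(6) = 0.12696522
uc = sqrt(0.5196924^2 + 0.9906566^2 + 0.49767593^2 + 0.29906744^2 + 0.12696522^2) = 1.2667768
U = k * uc = 3 * 1.2667768
U = 3.8003

3.8003


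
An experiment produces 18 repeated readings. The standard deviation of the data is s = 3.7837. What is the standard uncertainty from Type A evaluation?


u_A = s / sqrt(n)
u_A = 3.7837 / sqrt(18)
u_A = 3.7837 / 4.2426407
u_A = 0.8918

0.8918


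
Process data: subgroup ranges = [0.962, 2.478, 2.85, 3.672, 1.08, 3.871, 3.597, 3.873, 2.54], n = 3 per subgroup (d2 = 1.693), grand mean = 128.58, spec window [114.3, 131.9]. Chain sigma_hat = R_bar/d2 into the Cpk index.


R_bar = (0.962 + 2.478 + 2.85 + 3.672 + 1.08 + 3.871 + 3.597 + 3.873 + 2.54) / 9 = 2.7692222
sigma = R_bar / d2 = 2.7692222 / 1.693 = 1.6356894
Cp = (USL - LSL)/(6*sigma) = (131.9 - 114.3)/(6*1.6356894) = 1.7933
Cpu = (131.9 - 128.58)/(3*1.6356894) = 0.6766
Cpl = (128.58 - 114.3)/(3*1.6356894) = 2.9101
Cpk = min(Cpu, Cpl) = 0.6766

0.6766


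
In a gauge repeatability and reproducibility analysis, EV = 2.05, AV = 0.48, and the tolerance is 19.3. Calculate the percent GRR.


GRR = sqrt(EV^2 + AV^2) = sqrt(2.05^2 + 0.48^2) = 2.1054453
%GRR = GRR / tol * 100 = 2.1054453 / 19.3 * 100
%GRR = 10.9090

10.9090


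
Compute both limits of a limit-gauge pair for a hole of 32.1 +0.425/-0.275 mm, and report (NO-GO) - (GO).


GO = nominal - lower_tol (smallest hole = maximum material condition)
GO = 32.1 - 0.275 = 31.825
NO-GO = nominal + upper_tol (largest hole = least material condition)
NO-GO = 32.1 + 0.425 = 32.525
spread = NO-GO - GO = 32.525 - 31.825 = 0.7000

0.7000


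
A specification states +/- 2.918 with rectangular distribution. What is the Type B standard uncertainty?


u_B = half_width / sqrt(3)
u_B = 2.918 / 1.7320508
u_B = 1.6847

1.6847


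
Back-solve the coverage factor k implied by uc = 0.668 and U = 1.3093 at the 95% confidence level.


k = U / uc
k = 1.3093 / 0.668
k = 1.96

1.96


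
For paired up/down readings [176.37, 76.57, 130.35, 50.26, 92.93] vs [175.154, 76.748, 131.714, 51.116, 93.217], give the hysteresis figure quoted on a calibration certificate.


|176.37 - 175.154| = 1.2160
|76.57 - 76.748| = 0.1780
|130.35 - 131.714| = 1.3640
|50.26 - 51.116| = 0.8560
|92.93 - 93.217| = 0.2870
hysteresis = max(diffs) = 1.3640

1.3640


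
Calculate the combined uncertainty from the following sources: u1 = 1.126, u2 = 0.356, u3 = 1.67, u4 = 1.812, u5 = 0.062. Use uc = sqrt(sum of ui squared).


uc = sqrt(1.126^2 + 0.356^2 + 1.67^2 + 1.812^2 + 0.062^2)
uc = sqrt(7.4707)
uc = 2.7333

2.7333


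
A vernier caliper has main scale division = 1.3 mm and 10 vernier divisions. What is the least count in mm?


LC = MSD / n_div
= 1.3 / 10
= 0.1300

0.1300


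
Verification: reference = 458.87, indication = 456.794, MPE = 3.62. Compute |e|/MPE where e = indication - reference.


e = indication - reference = 456.794 - 458.87 = -2.0760
|e| = 2.0760
ratio = |e| / MPE = 2.0760 / 3.62
ratio = 0.5735

0.5735


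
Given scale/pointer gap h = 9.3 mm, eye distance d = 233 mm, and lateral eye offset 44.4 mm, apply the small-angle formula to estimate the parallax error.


error = h * offset / d
= 9.3 * 44.4 / 233
= 1.7722

1.7722


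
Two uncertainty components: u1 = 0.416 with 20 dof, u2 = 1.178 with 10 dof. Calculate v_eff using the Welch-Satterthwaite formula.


uc = sqrt(u1^2 + u2^2) = sqrt(0.416^2 + 1.178^2) = 1.2492958
v_eff = uc^4 / (u1^4/v1 + u2^4/v2)
= 1.2492958^4 / (0.416^4/20 + 1.178^4/10)
= 2.4359093 / 0.19406411
v_eff = 12.5521

12.5521


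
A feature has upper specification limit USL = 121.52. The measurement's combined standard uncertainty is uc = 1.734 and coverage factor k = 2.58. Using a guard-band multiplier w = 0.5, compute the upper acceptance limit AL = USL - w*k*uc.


U = k * uc = 2.58 * 1.734 = 4.47372
guard band g = w * U = 0.5 * 4.47372 = 2.23686
AL = USL - g = 121.52 - 2.23686
AL = 119.2831

119.2831


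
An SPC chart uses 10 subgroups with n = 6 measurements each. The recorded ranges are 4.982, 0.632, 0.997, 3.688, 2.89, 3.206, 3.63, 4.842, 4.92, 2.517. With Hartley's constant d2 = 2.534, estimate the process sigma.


R_bar = (4.982 + 0.632 + 0.997 + 3.688 + 2.89 + 3.206 + 3.63 + 4.842 + 4.92 + 2.517) / 10
R_bar = 32.304 / 10 = 3.2304
sigma_hat = R_bar / d2 = 3.2304 / 2.534 = 1.2748

1.2748


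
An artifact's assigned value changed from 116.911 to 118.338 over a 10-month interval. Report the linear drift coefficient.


rate = (v2 - v1) / months
= (118.338 - 116.911) / 10
= 1.4270 / 10
= 0.1427

0.1427


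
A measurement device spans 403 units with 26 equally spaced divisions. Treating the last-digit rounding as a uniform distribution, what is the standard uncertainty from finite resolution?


resolution = range / divisions
resolution = 403 / 26 = 15.5
u_res = resolution / (2*sqrt(3))
u_res = 15.5 / 3.4641016
u_res = 4.4745

4.4745


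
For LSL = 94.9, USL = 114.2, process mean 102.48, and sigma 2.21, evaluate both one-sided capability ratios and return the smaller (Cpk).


Cpu = (USL - mean) / (3*sigma) = (114.2 - 102.48) / (3*2.21) = 1.7677
Cpl = (mean - LSL) / (3*sigma) = (102.48 - 94.9) / (3*2.21) = 1.1433
Cpk = min(Cpu, Cpl) = 1.1433

1.1433


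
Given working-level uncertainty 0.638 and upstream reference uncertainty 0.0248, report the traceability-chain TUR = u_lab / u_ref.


TUR = u_lab / u_ref
= 0.638 / 0.0248
= 25.7258

25.7258


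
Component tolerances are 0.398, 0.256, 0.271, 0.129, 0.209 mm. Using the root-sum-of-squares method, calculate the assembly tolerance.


RSS = sqrt(0.398^2 + 0.256^2 + 0.271^2 + 0.129^2 + 0.209^2)
= sqrt(0.357703)
= 0.5981

0.5981


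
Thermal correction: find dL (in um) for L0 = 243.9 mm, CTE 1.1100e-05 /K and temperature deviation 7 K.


dL = L * alpha * dT
= 243.9 * 1.1100e-05 * 7
= 0.0189510 mm
dL_um = 0.0189510 * 1000 = 18.9510 um

18.9510


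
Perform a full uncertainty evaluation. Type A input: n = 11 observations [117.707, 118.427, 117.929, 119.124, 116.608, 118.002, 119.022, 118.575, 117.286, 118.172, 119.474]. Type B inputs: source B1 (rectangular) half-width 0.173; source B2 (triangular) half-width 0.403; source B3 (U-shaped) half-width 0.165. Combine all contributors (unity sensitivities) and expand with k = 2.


mean = (117.707 + 118.427 + 117.929 + 119.124 + 116.608 + 118.002 + 119.022 + 118.575 + 117.286 + 118.172 + 119.474) / 11 = 118.2114545
s = sqrt(sum((x - mean)^2)/(n-1)) = 0.84080823
u_A = s / sqrt(n) = 0.84080823 / sqrt(11) = 0.25351322
u_B1 = 0.173 / sqrt(3) = 0.099881597
u_B2 = 0.403 / sqrt(6) = 0.16452406
u_B3 = 0.165 / sqrt(2) = 0.11667262
uc = sqrt(0.25351322^2 + 0.099881597^2 + 0.16452406^2 + 0.11667262^2) = 0.3390073
U = k * uc = 2 * 0.3390073
U = 0.6780

0.6780


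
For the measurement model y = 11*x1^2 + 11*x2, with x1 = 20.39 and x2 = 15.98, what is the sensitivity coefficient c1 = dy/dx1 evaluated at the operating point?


y = 11*x1^2 + 11*x2
dy/dx1 = 2*11*x1
Evaluate at x1 = 20.39: c1 = 22 * 20.39
c1 = 448.5800

448.5800


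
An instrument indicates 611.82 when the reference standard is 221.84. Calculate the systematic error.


Systematic error = measured - true
= 611.82 - 221.84
= 389.9800

389.9800


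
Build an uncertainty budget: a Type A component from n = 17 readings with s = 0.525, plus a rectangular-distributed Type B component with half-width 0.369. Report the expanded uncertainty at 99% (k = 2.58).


u_A = s / sqrt(n) = 0.525 / sqrt(17) = 0.1273312
u_B = half_width / sqrt(3) = 0.369 / sqrt(3) = 0.21304225
uc = sqrt(u_A^2 + u_B^2) = sqrt(0.1273312^2 + 0.21304225^2) = 0.24819395
U = k * uc = 2.58 * 0.24819395
U = 0.6403

0.6403


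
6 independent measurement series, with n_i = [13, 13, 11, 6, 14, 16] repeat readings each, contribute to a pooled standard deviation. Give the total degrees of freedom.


nu = sum_i (n_i - 1)
nu = ((13 - 1) + (13 - 1) + (11 - 1) + (6 - 1) + (14 - 1) + (16 - 1))
nu = 12 + 12 + 10 + 5 + 13 + 15
nu = 67

67


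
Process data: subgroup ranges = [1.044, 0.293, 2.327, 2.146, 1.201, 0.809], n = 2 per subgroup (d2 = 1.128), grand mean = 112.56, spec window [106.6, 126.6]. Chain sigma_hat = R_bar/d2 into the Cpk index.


R_bar = (1.044 + 0.293 + 2.327 + 2.146 + 1.201 + 0.809) / 6 = 1.3033333
sigma = R_bar / d2 = 1.3033333 / 1.128 = 1.1554373
Cp = (USL - LSL)/(6*sigma) = (126.6 - 106.6)/(6*1.1554373) = 2.8849
Cpu = (126.6 - 112.56)/(3*1.1554373) = 4.0504
Cpl = (112.56 - 106.6)/(3*1.1554373) = 1.7194
Cpk = min(Cpu, Cpl) = 1.7194

1.7194


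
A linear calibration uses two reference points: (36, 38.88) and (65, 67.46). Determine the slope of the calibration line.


slope = (y2 - y1) / (x2 - x1)
= (67.46 - 38.88) / (65 - 36)
= 28.5800 / 29
= 0.9855

0.9855


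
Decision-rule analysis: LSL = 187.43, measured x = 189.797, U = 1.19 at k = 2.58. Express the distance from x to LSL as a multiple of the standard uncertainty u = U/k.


u = U / k = 1.19 / 2.58 = 0.46124031
margin = |LSL - x| = |187.43 - 189.797| = 2.367
z = margin / u = 2.367 / 0.46124031
z = 5.1318

5.1318


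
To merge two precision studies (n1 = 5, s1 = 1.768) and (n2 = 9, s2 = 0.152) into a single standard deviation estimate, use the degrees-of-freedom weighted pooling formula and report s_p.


s_p = sqrt(((n1-1)*s1^2 + (n2-1)*s2^2) / (n1+n2-2))
numerator = (5-1)*1.768^2 + (9-1)*0.152^2 = 12.503296 + 0.184832 = 12.688128
denominator = 5 + 9 - 2 = 12
s_p^2 = 12.688128 / 12 = 1.057344
s_p = sqrt(1.057344) = 1.0283

1.0283


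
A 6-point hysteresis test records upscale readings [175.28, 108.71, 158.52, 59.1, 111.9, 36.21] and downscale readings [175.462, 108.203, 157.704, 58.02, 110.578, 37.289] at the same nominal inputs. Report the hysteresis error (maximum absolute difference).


|175.28 - 175.462| = 0.1820
|108.71 - 108.203| = 0.5070
|158.52 - 157.704| = 0.8160
|59.1 - 58.02| = 1.0800
|111.9 - 110.578| = 1.3220
|36.21 - 37.289| = 1.0790
hysteresis = max(diffs) = 1.3220

1.3220


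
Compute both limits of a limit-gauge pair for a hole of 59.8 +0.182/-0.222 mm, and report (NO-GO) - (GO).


GO = nominal - lower_tol (smallest hole = maximum material condition)
GO = 59.8 - 0.222 = 59.578
NO-GO = nominal + upper_tol (largest hole = least material condition)
NO-GO = 59.8 + 0.182 = 59.982
spread = NO-GO - GO = 59.982 - 59.578 = 0.4040

0.4040


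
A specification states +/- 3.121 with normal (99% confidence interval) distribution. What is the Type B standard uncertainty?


u_B = half_width / 2.576
u_B = 3.121 / 2.576
u_B = 1.2116

1.2116


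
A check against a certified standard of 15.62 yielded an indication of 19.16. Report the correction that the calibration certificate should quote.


Correction = standard - reading
= 15.62 - 19.16
= -3.5400

-3.5400


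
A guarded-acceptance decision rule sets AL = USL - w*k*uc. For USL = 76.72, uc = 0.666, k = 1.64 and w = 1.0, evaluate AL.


U = k * uc = 1.64 * 0.666 = 1.09224
guard band g = w * U = 1.0 * 1.09224 = 1.09224
AL = USL - g = 76.72 - 1.09224
AL = 75.6278

75.6278


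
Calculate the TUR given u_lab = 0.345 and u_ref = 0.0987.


TUR = u_lab / u_ref
= 0.345 / 0.0987
= 3.4954

3.4954


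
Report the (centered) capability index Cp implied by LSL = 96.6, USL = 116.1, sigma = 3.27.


Cp = (USL - LSL) / (6 * sigma)
= (116.1 - 96.6) / (6 * 3.27)
= 19.5000 / 19.6200
= 0.9939

0.9939


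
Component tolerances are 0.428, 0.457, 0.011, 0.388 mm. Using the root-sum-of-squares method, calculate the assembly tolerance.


RSS = sqrt(0.428^2 + 0.457^2 + 0.011^2 + 0.388^2)
= sqrt(0.542698)
= 0.7367

0.7367


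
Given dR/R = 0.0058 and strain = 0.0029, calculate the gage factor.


GF = (dR/R) / epsilon
= 0.0058 / 0.0029
= 2.0000

2.0000


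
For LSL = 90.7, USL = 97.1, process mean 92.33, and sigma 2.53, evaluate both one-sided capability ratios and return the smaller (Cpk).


Cpu = (USL - mean) / (3*sigma) = (97.1 - 92.33) / (3*2.53) = 0.6285
Cpl = (mean - LSL) / (3*sigma) = (92.33 - 90.7) / (3*2.53) = 0.2148
Cpk = min(Cpu, Cpl) = 0.2148

0.2148


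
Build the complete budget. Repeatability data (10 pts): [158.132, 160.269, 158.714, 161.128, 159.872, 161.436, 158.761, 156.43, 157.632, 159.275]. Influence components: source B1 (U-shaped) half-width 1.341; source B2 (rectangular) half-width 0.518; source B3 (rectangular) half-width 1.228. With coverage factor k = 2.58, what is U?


mean = (158.132 + 160.269 + 158.714 + 161.128 + 159.872 + 161.436 + 158.761 + 156.43 + 157.632 + 159.275) / 10 = 159.1649
s = sqrt(sum((x - mean)^2)/(n-1)) = 1.5636707
u_A = s / sqrt(n) = 1.5636707 / sqrt(10) = 0.49447609
u_B1 = 1.341 / sqrt(2) = 0.94823019
u_B2 = 0.518 / sqrt(3) = 0.29906744
u_B3 = 1.228 / sqrt(3) = 0.70898613
uc = sqrt(0.49447609^2 + 0.94823019^2 + 0.29906744^2 + 0.70898613^2) = 1.3174786
U = k * uc = 2.58 * 1.3174786
U = 3.3991

3.3991


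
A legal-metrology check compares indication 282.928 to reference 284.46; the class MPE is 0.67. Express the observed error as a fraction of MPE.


e = indication - reference = 282.928 - 284.46 = -1.5320
|e| = 1.5320
ratio = |e| / MPE = 1.5320 / 0.67
ratio = 2.2866

2.2866


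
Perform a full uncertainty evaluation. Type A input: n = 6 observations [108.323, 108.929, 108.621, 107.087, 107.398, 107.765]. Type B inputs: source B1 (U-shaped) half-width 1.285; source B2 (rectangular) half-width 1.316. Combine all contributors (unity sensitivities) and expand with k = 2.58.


mean = (108.323 + 108.929 + 108.621 + 107.087 + 107.398 + 107.765) / 6 = 108.0205
s = sqrt(sum((x - mean)^2)/(n-1)) = 0.72134423
u_A = s / sqrt(n) = 0.72134423 / sqrt(6) = 0.29448755
u_B1 = 1.285 / sqrt(2) = 0.90863221
u_B2 = 1.316 / sqrt(3) = 0.75979295
uc = sqrt(0.29448755^2 + 0.90863221^2 + 0.75979295^2) = 1.2205002
U = k * uc = 2.58 * 1.2205002
U = 3.1489

3.1489


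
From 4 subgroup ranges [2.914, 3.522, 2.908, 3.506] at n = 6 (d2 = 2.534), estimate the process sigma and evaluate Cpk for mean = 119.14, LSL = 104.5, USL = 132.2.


R_bar = (2.914 + 3.522 + 2.908 + 3.506) / 4 = 3.2125
sigma = R_bar / d2 = 3.2125 / 2.534 = 1.2677585
Cp = (USL - LSL)/(6*sigma) = (132.2 - 104.5)/(6*1.2677585) = 3.6416
Cpu = (132.2 - 119.14)/(3*1.2677585) = 3.4339
Cpl = (119.14 - 104.5)/(3*1.2677585) = 3.8493
Cpk = min(Cpu, Cpl) = 3.4339

3.4339


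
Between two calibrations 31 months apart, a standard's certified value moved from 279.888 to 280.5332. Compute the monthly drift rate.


rate = (v2 - v1) / months
= (280.5332 - 279.888) / 31
= 0.6452 / 31
= 0.0208

0.0208


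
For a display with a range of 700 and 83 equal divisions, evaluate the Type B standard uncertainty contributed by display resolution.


resolution = range / divisions
resolution = 700 / 83 = 8.4337349
u_res = resolution / (2*sqrt(3))
u_res = 8.4337349 / 3.4641016
u_res = 2.4346

2.4346


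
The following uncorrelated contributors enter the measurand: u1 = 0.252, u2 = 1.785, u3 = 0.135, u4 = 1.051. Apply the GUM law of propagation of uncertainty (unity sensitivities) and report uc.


uc = sqrt(0.252^2 + 1.785^2 + 0.135^2 + 1.051^2)
uc = sqrt(4.372555)
uc = 2.0911

2.0911


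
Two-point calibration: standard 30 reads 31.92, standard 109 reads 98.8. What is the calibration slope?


slope = (y2 - y1) / (x2 - x1)
= (98.8 - 31.92) / (109 - 30)
= 66.8800 / 79
= 0.8466

0.8466


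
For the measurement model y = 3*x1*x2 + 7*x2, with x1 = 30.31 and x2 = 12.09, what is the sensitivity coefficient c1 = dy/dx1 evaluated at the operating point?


y = 3*x1*x2 + 7*x2
dy/dx1 = 3*x2
Evaluate at x2 = 12.09: c1 = 3 * 12.09
c1 = 36.2700

36.2700


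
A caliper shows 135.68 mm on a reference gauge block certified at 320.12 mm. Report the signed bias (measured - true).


Systematic error = measured - true
= 135.68 - 320.12
= -184.4400

-184.4400


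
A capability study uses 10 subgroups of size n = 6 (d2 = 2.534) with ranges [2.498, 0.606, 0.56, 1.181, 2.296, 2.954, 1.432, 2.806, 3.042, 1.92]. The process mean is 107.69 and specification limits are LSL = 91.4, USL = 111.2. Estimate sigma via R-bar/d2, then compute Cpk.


R_bar = (2.498 + 0.606 + 0.56 + 1.181 + 2.296 + 2.954 + 1.432 + 2.806 + 3.042 + 1.92) / 10 = 1.9295
sigma = R_bar / d2 = 1.9295 / 2.534 = 0.76144436
Cp = (USL - LSL)/(6*sigma) = (111.2 - 91.4)/(6*0.76144436) = 4.3339
Cpu = (111.2 - 107.69)/(3*0.76144436) = 1.5366
Cpl = (107.69 - 91.4)/(3*0.76144436) = 7.1312
Cpk = min(Cpu, Cpl) = 1.5366

1.5366


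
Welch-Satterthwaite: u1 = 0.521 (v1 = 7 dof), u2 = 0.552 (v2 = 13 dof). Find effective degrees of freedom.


uc = sqrt(u1^2 + u2^2) = sqrt(0.521^2 + 0.552^2) = 0.75904216
v_eff = uc^4 / (u1^4/v1 + u2^4/v2)
= 0.75904216^4 / (0.521^4/7 + 0.552^4/13)
= 0.33194306 / 0.017667632
v_eff = 18.7882

18.7882


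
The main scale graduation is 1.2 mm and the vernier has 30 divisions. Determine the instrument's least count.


LC = MSD / n_div
= 1.2 / 30
= 0.0400

0.0400


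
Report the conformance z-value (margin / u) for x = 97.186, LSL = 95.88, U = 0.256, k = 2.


u = U / k = 0.256 / 2 = 0.128
margin = |LSL - x| = |95.88 - 97.186| = 1.306
z = margin / u = 1.306 / 0.128
z = 10.2031

10.2031


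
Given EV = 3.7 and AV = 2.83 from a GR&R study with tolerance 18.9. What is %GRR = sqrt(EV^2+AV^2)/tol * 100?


GRR = sqrt(EV^2 + AV^2) = sqrt(3.7^2 + 2.83^2) = 4.6582078
%GRR = GRR / tol * 100 = 4.6582078 / 18.9 * 100
%GRR = 24.6466

24.6466


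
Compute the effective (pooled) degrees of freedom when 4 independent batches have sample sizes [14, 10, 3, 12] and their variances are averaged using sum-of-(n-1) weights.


nu = sum_i (n_i - 1)
nu = ((14 - 1) + (10 - 1) + (3 - 1) + (12 - 1))
nu = 13 + 9 + 2 + 11
nu = 35

35


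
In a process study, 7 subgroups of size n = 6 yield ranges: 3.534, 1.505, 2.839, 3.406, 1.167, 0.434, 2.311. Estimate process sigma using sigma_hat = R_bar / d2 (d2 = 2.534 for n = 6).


R_bar = (3.534 + 1.505 + 2.839 + 3.406 + 1.167 + 0.434 + 2.311) / 7
R_bar = 15.196 / 7 = 2.1708571
sigma_hat = R_bar / d2 = 2.1708571 / 2.534 = 0.8567

0.8567


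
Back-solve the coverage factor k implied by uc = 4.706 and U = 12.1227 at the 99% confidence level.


k = U / uc
k = 12.1227 / 4.706
k = 2.576

2.576


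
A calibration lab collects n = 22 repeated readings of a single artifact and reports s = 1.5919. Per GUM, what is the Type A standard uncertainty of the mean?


u_A = s / sqrt(n)
u_A = 1.5919 / sqrt(22)
u_A = 1.5919 / 4.6904158
u_A = 0.3394

0.3394


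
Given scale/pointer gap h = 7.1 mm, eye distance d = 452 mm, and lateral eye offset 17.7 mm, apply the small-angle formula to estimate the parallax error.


error = h * offset / d
= 7.1 * 17.7 / 452
= 0.2780

0.2780


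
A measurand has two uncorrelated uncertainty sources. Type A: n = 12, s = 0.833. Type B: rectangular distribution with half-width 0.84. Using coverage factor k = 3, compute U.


u_A = s / sqrt(n) = 0.833 / sqrt(12) = 0.24046639
u_B = half_width / sqrt(3) = 0.84 / sqrt(3) = 0.48497423
uc = sqrt(u_A^2 + u_B^2) = sqrt(0.24046639^2 + 0.48497423^2) = 0.54131699
U = k * uc = 3 * 0.54131699
U = 1.6240

1.6240


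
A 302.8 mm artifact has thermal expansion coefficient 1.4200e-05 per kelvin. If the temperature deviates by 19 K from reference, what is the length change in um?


dL = L * alpha * dT
= 302.8 * 1.4200e-05 * 19
= 0.0816954 mm
dL_um = 0.0816954 * 1000 = 81.6954 um

81.6954


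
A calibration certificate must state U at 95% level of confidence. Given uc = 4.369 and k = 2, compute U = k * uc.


U = k * uc
U = 2 * 4.369
U = 8.7380

8.7380


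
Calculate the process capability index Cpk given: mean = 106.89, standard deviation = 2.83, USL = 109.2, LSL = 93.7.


Cpu = (USL - mean) / (3*sigma) = (109.2 - 106.89) / (3*2.83) = 0.2721
Cpl = (mean - LSL) / (3*sigma) = (106.89 - 93.7) / (3*2.83) = 1.5536
Cpk = min(Cpu, Cpl) = 0.2721

0.2721


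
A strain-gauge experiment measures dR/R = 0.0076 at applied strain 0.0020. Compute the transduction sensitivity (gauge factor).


GF = (dR/R) / epsilon
= 0.0076 / 0.0020
= 3.8000

3.8000


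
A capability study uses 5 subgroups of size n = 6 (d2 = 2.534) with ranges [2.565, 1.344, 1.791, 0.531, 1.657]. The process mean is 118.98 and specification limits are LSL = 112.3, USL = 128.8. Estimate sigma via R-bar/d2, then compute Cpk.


R_bar = (2.565 + 1.344 + 1.791 + 0.531 + 1.657) / 5 = 1.5776
sigma = R_bar / d2 = 1.5776 / 2.534 = 0.62257301
Cp = (USL - LSL)/(6*sigma) = (128.8 - 112.3)/(6*0.62257301) = 4.4172
Cpu = (128.8 - 118.98)/(3*0.62257301) = 5.2578
Cpl = (118.98 - 112.3)/(3*0.62257301) = 3.5766
Cpk = min(Cpu, Cpl) = 3.5766

3.5766


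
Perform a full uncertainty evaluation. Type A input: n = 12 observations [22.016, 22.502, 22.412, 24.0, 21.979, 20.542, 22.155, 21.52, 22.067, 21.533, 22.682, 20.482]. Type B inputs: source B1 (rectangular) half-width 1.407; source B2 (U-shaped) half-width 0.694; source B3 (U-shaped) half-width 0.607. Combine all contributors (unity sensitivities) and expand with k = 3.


mean = (22.016 + 22.502 + 22.412 + 24.0 + 21.979 + 20.542 + 22.155 + 21.52 + 22.067 + 21.533 + 22.682 + 20.482) / 12 = 21.99083333
s = sqrt(sum((x - mean)^2)/(n-1)) = 0.94357404
u_A = s / sqrt(n) = 0.94357404 / sqrt(12) = 0.27238636
u_B1 = 1.407 / sqrt(3) = 0.81233183
u_B2 = 0.694 / sqrt(2) = 0.49073211
u_B3 = 0.607 / sqrt(2) = 0.42921382
uc = sqrt(0.27238636^2 + 0.81233183^2 + 0.49073211^2 + 0.42921382^2) = 1.0766243
U = k * uc = 3 * 1.0766243
U = 3.2299

3.2299


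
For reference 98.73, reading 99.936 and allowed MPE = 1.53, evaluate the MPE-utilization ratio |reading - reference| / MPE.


e = indication - reference = 99.936 - 98.73 = 1.2060
|e| = 1.2060
ratio = |e| / MPE = 1.2060 / 1.53
ratio = 0.7882

0.7882


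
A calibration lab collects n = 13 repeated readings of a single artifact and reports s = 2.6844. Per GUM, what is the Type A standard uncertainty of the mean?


u_A = s / sqrt(n)
u_A = 2.6844 / sqrt(13)
u_A = 2.6844 / 3.6055513
u_A = 0.7445

0.7445


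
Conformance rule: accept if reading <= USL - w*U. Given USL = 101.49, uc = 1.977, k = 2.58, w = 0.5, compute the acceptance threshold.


U = k * uc = 2.58 * 1.977 = 5.10066
guard band g = w * U = 0.5 * 5.10066 = 2.55033
AL = USL - g = 101.49 - 2.55033
AL = 98.9397

98.9397


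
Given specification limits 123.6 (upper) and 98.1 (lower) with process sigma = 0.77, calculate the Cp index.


Cp = (USL - LSL) / (6 * sigma)
= (123.6 - 98.1) / (6 * 0.77)
= 25.5000 / 4.6200
= 5.5195

5.5195


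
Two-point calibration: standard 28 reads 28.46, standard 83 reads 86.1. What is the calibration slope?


slope = (y2 - y1) / (x2 - x1)
= (86.1 - 28.46) / (83 - 28)
= 57.6400 / 55
= 1.0480

1.0480


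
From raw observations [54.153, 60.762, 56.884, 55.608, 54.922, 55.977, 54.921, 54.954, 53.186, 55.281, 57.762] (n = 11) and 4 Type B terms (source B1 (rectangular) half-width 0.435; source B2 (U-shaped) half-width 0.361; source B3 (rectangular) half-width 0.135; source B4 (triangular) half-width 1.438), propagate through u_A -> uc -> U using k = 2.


mean = (54.153 + 60.762 + 56.884 + 55.608 + 54.922 + 55.977 + 54.921 + 54.954 + 53.186 + 55.281 + 57.762) / 11 = 55.85545455
s = sqrt(sum((x - mean)^2)/(n-1)) = 2.0433922
u_A = s / sqrt(n) = 2.0433922 / sqrt(11) = 0.61610593
u_B1 = 0.435 / sqrt(3) = 0.25114737
u_B2 = 0.361 / sqrt(2) = 0.25526555
u_B3 = 0.135 / sqrt(3) = 0.077942286
u_B4 = 1.438 / sqrt(6) = 0.58706104
uc = sqrt(0.61610593^2 + 0.25114737^2 + 0.25526555^2 + 0.077942286^2 + 0.58706104^2) = 0.92657309
U = k * uc = 2 * 0.92657309
U = 1.8531

1.8531


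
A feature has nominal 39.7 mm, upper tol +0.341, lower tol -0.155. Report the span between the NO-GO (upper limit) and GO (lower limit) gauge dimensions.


GO = nominal - lower_tol (smallest hole = maximum material condition)
GO = 39.7 - 0.155 = 39.545
NO-GO = nominal + upper_tol (largest hole = least material condition)
NO-GO = 39.7 + 0.341 = 40.041
spread = NO-GO - GO = 40.041 - 39.545 = 0.4960

0.4960


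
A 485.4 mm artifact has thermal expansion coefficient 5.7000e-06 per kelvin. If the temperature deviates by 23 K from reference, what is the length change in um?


dL = L * alpha * dT
= 485.4 * 5.7000e-06 * 23
= 0.0636359 mm
dL_um = 0.0636359 * 1000 = 63.6359 um

63.6359


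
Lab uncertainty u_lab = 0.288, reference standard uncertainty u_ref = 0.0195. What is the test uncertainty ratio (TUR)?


TUR = u_lab / u_ref
= 0.288 / 0.0195
= 14.7692

14.7692


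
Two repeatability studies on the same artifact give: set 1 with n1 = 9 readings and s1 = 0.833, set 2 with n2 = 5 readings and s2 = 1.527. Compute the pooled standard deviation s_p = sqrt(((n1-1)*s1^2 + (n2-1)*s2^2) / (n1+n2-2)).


s_p = sqrt(((n1-1)*s1^2 + (n2-1)*s2^2) / (n1+n2-2))
numerator = (9-1)*0.833^2 + (5-1)*1.527^2 = 5.551112 + 9.326916 = 14.878028
denominator = 9 + 5 - 2 = 12
s_p^2 = 14.878028 / 12 = 1.2398357
s_p = sqrt(1.2398357) = 1.1135

1.1135


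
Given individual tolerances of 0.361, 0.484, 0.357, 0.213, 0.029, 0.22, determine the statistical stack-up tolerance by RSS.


RSS = sqrt(0.361^2 + 0.484^2 + 0.357^2 + 0.213^2 + 0.029^2 + 0.22^2)
= sqrt(0.586636)
= 0.7659

0.7659


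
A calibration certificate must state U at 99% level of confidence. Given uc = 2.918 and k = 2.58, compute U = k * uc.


U = k * uc
U = 2.58 * 2.918
U = 7.5284

7.5284


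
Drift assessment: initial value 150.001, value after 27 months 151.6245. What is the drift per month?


rate = (v2 - v1) / months
= (151.6245 - 150.001) / 27
= 1.6235 / 27
= 0.0601

0.0601


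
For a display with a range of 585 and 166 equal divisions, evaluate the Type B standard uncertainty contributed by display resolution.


resolution = range / divisions
resolution = 585 / 166 = 3.5240964
u_res = resolution / (2*sqrt(3))
u_res = 3.5240964 / 3.4641016
u_res = 1.0173

1.0173


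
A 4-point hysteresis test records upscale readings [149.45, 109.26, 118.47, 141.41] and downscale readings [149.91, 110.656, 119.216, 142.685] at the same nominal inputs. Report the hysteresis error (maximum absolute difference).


|149.45 - 149.91| = 0.4600
|109.26 - 110.656| = 1.3960
|118.47 - 119.216| = 0.7460
|141.41 - 142.685| = 1.2750
hysteresis = max(diffs) = 1.3960

1.3960


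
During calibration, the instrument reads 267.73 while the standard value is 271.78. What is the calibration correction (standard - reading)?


Correction = standard - reading
= 271.78 - 267.73
= 4.0500

4.0500


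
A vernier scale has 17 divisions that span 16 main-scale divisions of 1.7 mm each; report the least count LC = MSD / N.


LC = MSD / n_div
= 1.7 / 17
= 0.1000

0.1000


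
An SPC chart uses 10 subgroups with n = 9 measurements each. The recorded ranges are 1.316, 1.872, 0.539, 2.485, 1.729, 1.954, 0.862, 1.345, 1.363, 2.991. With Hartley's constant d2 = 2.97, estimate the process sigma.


R_bar = (1.316 + 1.872 + 0.539 + 2.485 + 1.729 + 1.954 + 0.862 + 1.345 + 1.363 + 2.991) / 10
R_bar = 16.456 / 10 = 1.6456
sigma_hat = R_bar / d2 = 1.6456 / 2.97 = 0.5541

0.5541
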